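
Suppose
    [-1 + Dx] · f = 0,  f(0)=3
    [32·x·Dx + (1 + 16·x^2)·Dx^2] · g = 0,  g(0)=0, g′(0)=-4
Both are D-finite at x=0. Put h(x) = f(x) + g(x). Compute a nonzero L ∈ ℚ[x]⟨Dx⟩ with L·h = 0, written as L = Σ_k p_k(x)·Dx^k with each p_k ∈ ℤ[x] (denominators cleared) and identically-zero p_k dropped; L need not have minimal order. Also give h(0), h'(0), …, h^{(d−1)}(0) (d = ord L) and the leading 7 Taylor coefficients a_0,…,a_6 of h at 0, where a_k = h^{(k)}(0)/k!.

f: a_k = 3, 3, 3/2, 1/2, 1/8, 1/40, 1/240, …
g: a_k = 0, -4, 0, 64/3, 0, -1024/5, 0, …
Sum ⇒ L₀ = lclm(L_f,L_g) in ℚ(x)⟨Dx⟩.
L = (32 - 32·x - 1536·x^2 - 512·x^3)·Dx + (-33 + 1504·x^2 - 256·x^4)·Dx^2 + (1 + 32·x + 32·x^2 + 512·x^3 + 256·x^4)·Dx^3  (order 3).
h: a_k = 3, -1, 3/2, 131/6, 1/8, -8191/40, 1/240, …
ICs: h(0) = 3, h′(0) = -1, h′′(0) = 3.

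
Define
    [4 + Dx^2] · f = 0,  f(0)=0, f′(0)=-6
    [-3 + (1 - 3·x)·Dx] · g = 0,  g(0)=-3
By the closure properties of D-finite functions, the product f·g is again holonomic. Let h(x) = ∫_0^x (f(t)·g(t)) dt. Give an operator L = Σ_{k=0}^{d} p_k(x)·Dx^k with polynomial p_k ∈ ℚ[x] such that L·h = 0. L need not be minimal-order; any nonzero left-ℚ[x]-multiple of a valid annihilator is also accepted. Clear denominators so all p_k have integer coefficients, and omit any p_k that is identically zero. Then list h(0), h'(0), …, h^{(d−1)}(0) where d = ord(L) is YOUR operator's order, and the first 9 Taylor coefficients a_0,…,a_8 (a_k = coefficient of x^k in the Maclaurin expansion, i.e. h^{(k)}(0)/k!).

f: a_k = 0, -6, 0, 4, 0, -4/5, 0, 8/105, 0, …
g: a_k = -3, -9, -27, -81, -243, -729, -2187, -6561, -19683, …
L₀ := L_f ⊗_s L_g (sym. prod.), ord ≤ 2.
h=∫₀ˣh₀: take L = L₀·Dx.
L = (-4 + 12·x)·Dx + 6·Dx^2 + (-1 + 3·x)·Dx^3  (order 3).
h: a_k = 0, 0, 9, 18, 75/2, 90, 1127/5, 2898/5, 212999/140, …
ICs: h(0) = 0, h′(0) = 0, h′′(0) = 18.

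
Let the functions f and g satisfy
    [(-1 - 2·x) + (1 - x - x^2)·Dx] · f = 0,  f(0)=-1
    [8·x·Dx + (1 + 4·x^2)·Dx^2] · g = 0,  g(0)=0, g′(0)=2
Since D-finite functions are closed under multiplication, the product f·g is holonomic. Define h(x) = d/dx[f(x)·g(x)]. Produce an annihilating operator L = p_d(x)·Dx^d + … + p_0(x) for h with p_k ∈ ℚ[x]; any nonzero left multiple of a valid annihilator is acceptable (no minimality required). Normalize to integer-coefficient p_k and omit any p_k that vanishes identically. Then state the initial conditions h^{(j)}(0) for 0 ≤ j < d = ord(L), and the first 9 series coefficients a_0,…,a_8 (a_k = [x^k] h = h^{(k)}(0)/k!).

f: a_k = -1, -1, -2, -3, -5, -8, -13, -21, -34, …
g: a_k = 0, 2, 0, -8/3, 0, 32/5, 0, -128/7, 0, …
h₀=f·g: eliminate ⇒ L₀, order ≤ 1·2.
Differentiate: ansatz ord ≤ ord L₀ ⇒ L.
L = (-10 + 264·x^2 + 384·x^3 + 576·x^4) + (7 + 22·x + 12·x^2 + 88·x^3 + 384·x^4 + 384·x^5)·Dx + (-1 - 3·x - 11·x^2 + 4·x^3 - 16·x^4 + 64·x^5 + 48·x^6)·Dx^2  (order 2).
h: a_k = -2, -4, -4, -40/3, -166/3, -432/5, -754/15, -18128/105, -5396/7, …
ICs: h(0) = -2, h′(0) = -4.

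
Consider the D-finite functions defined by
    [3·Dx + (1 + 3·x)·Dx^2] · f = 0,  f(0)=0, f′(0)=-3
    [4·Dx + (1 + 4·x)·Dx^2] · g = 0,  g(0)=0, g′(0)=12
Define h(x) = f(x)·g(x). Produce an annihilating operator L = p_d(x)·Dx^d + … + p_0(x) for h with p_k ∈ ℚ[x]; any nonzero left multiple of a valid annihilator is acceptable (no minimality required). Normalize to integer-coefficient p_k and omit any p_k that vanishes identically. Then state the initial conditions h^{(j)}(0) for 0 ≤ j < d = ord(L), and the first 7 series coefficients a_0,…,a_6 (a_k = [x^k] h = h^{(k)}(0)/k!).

L = (600 + 4032·x + 6912·x^2)·Dx + (854 + 8808·x + 30240·x^2 + 34560·x^3)·Dx^2 + (172 + 2380·x + 12312·x^2 + 28224·x^3 + 24192·x^4)·Dx^3 + (7 + 122·x + 847·x^2 + 2928·x^3 + 5040·x^4 + 3456·x^5)·Dx^4  (order 4).
h: a_k = 0, 0, -36, 126, -408, 1323, -21762/5, …
ICs: h(0) = 0, h′(0) = 0, h′′(0) = -72, h′′′(0) = 756.

f: a_k = 0, -3, 9/2, -9, 81/4, -243/5, 243/2, …
g: a_k = 0, 12, -24, 64, -192, 3072/5, -2048, …
Sym-product of L_f,L_g gives L₀ (≤ ord 4).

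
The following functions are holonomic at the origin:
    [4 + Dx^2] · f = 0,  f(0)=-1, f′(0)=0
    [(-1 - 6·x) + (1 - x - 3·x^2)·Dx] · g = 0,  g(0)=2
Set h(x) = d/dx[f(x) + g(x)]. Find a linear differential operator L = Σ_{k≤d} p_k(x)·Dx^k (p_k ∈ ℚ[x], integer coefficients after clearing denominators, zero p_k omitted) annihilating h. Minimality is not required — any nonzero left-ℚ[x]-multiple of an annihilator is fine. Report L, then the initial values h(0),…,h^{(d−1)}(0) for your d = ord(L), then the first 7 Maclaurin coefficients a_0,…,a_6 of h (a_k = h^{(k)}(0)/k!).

L = (976 + 5056·x + 17104·x^2 + 11760·x^3 + 18720·x^4 + 3888·x^5 + 3888·x^6) + (-92 - 516·x + 372·x^2 + 1232·x^3 + 2280·x^4 + 3240·x^5 + 1512·x^6 + 1296·x^7)·Dx + (244 + 1264·x + 4276·x^2 + 2940·x^3 + 4680·x^4 + 972·x^5 + 972·x^6)·Dx^2 + (-23 - 129·x + 93·x^2 + 308·x^3 + 570·x^4 + 810·x^5 + 378·x^6 + 324·x^7)·Dx^3  (order 3).
h: a_k = 2, 20, 42, 448/3, 400, 17468/15, 3038, …
ICs: h(0) = 2, h′(0) = 20, h′′(0) = 84.

f: a_k = -1, 0, 2, 0, -2/3, 0, 4/45, …
g: a_k = 2, 2, 8, 14, 38, 80, 194, …
Weyl lclm of L_f,L_g ⇒ L₀ (ord ≤ 3).
Derive L from L₀ (diff closure).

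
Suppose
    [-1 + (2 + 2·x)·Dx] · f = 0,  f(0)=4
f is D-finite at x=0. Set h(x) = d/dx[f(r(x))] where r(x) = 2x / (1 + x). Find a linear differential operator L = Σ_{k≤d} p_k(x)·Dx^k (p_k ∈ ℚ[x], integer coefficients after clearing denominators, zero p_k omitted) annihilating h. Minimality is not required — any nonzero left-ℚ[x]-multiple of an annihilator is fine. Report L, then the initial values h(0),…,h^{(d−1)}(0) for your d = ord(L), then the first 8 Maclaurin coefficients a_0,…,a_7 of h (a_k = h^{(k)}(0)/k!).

f: a_k = 4, 2, -1/2, 1/4, -5/32, 7/64, -21/256, 33/512, …
f∘r: x↦r, Dx↦Dx/r' in L_f ⇒ L₀.
Differentiate: ansatz ord ≤ ord L₀ ⇒ L.
L = (-3 - 6·x) + (-1 - 4·x - 3·x^2)·Dx  (order 1).
h: a_k = 4, -12, 30, -74, 375/2, -981/2, 5271/4, -14445/4, …
ICs: h(0) = 4.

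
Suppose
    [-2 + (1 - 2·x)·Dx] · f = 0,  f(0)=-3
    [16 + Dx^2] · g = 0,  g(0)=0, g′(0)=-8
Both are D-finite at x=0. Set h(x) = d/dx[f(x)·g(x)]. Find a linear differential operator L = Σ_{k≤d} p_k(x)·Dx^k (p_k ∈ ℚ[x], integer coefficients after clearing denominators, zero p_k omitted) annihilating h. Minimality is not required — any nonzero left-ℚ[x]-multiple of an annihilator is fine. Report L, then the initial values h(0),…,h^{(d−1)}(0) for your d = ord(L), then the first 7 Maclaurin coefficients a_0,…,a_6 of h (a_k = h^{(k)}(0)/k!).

L = (8 - 64·x + 64·x^2) + (-4 + 8·x)·Dx + (1 - 4·x + 4·x^2)·Dx^2  (order 2).
h: a_k = 24, 96, 96, 256, 896, 10752/5, 73216/15, …
ICs: h(0) = 24, h′(0) = 96.

f: a_k = -3, -6, -12, -24, -48, -96, -192, …
g: a_k = 0, -8, 0, 64/3, 0, -256/15, 0, …
Product ⇒ symmetric product L₀, ord ≤ 2.
h₀' ⇒ L via d/dx closure of L₀.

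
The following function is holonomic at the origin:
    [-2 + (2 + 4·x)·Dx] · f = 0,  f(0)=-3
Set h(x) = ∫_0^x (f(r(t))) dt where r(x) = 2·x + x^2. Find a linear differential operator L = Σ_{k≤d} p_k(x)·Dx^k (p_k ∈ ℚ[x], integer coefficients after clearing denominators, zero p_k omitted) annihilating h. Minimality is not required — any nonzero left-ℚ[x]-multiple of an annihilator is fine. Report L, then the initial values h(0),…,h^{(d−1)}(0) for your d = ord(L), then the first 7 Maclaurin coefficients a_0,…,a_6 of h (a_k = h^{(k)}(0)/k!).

f: a_k = -3, -3, 3/2, -3/2, 15/8, -21/8, 63/16, …
Substitute x→r, Dx→(1/r')Dx; clear ⇒ L₀.
Integrate: L := L₀·Dx.
L = (-2 - 2·x)·Dx + (1 + 4·x + 2·x^2)·Dx^2  (order 2).
h: a_k = 0, -3, -3, 1, -3/2, 27/10, -11/2, …
ICs: h(0) = 0, h′(0) = -3.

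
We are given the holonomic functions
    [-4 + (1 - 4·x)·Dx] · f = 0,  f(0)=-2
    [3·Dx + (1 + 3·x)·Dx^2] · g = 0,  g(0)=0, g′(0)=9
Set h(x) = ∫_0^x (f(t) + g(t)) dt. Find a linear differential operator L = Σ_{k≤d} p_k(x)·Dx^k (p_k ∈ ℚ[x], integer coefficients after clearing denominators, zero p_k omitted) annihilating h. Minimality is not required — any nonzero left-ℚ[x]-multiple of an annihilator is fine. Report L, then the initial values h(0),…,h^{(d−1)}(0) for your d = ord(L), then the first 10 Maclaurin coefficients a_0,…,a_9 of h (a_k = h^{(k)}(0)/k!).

f: a_k = -2, -8, -32, -128, -512, -2048, -8192, -32768, -131072, -524288, …
g: a_k = 0, 9, -27/2, 27, -243/4, 729/5, -729/2, 6561/7, -19683/8, 6561, …
Sum ⇒ L₀ = lclm(L_f,L_g) in ℚ(x)⟨Dx⟩.
h=∫h₀ ⇒ L = L₀·Dx.
L = (432 + 288·x)·Dx^2 + (78 + 720·x + 576·x^2)·Dx^3 + (-11 - x + 144·x^2 + 144·x^3)·Dx^4  (order 4).
h: a_k = 0, -2, 1/2, -91/6, -101/4, -2291/20, -9511/30, -17113/14, -222815/56, -1068259/72, …
ICs: h(0) = 0, h′(0) = -2, h′′(0) = 1, h′′′(0) = -91.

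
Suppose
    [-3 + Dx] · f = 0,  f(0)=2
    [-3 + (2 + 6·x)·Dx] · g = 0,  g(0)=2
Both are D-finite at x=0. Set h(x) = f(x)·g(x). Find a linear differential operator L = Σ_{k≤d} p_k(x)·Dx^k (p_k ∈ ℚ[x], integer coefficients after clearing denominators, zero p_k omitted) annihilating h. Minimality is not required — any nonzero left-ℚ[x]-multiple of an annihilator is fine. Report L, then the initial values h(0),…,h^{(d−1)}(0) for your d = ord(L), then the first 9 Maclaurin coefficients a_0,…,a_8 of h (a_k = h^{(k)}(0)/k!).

f: a_k = 2, 6, 9, 9, 27/4, 81/20, 81/40, 243/280, 729/2240, …
g: a_k = 2, 3, -9/4, 27/8, -405/64, 1701/128, -15309/512, 72171/1024, -2814669/16384, …
f·g: L₀ = L_f ⊗_s L_g, ord ≤ 1·1.
L = (-9 - 18·x) + (2 + 6·x)·Dx  (order 1).
h: a_k = 4, 18, 63/2, 153/4, 891/32, 8667/320, -7209/1280, 818667/17920, -28832679/286720, …
ICs: h(0) = 4.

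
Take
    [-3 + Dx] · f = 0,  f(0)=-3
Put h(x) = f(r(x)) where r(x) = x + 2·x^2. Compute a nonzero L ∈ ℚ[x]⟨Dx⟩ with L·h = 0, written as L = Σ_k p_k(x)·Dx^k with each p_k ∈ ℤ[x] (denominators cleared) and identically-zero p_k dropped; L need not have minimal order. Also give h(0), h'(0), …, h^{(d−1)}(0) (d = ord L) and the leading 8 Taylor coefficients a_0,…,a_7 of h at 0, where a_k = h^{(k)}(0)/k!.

f: a_k = -3, -9, -27/2, -27/2, -81/8, -243/40, -243/80, -729/560, …
Substitute x→r, Dx→(1/r')Dx; clear ⇒ L₀.
L = (-3 - 12·x) + Dx  (order 1).
h: a_k = -3, -9, -63/2, -135/2, -1161/8, -9963/40, -33183/80, -338661/560, …
ICs: h(0) = -3.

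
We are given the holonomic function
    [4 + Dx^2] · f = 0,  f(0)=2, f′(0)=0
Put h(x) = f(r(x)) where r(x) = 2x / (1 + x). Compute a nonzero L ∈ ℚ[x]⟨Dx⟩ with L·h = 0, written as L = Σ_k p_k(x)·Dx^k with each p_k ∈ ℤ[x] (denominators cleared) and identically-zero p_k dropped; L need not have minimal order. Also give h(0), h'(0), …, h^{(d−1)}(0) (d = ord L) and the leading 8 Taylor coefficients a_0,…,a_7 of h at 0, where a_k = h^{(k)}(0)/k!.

f: a_k = 2, 0, -4, 0, 4/3, 0, -8/45, 0, …
Substitute x→r, Dx→(1/r')Dx; clear ⇒ L₀.
L = 16 + (2 + 6·x + 6·x^2 + 2·x^3)·Dx + (1 + 4·x + 6·x^2 + 4·x^3 + x^4)·Dx^2  (order 2).
h: a_k = 2, 0, -16, 32, -80/3, -64/3, 5488/45, -1312/5, …
ICs: h(0) = 2, h′(0) = 0.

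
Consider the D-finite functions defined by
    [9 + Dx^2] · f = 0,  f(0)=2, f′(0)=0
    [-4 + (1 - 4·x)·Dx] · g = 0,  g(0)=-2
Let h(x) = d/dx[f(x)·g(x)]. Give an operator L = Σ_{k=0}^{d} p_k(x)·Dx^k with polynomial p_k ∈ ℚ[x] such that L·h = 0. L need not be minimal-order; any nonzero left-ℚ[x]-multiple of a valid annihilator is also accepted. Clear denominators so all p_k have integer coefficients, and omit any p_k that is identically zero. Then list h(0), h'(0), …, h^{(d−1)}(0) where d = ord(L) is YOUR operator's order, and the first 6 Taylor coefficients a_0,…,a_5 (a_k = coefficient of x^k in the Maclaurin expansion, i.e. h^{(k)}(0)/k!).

L = (-23 - 72·x + 144·x^2) + (-8 + 32·x)·Dx + (1 - 8·x + 16·x^2)·Dx^2  (order 2).
h: a_k = -16, -92, -552, -2998, -14990, -719277/10, …
ICs: h(0) = -16, h′(0) = -92.

f: a_k = 2, 0, -9, 0, 27/4, 0, …
g: a_k = -2, -8, -32, -128, -512, -2048, …
Product ⇒ symmetric product L₀, ord ≤ 2.
h=h₀': d/dx-closure on L₀ ⇒ L.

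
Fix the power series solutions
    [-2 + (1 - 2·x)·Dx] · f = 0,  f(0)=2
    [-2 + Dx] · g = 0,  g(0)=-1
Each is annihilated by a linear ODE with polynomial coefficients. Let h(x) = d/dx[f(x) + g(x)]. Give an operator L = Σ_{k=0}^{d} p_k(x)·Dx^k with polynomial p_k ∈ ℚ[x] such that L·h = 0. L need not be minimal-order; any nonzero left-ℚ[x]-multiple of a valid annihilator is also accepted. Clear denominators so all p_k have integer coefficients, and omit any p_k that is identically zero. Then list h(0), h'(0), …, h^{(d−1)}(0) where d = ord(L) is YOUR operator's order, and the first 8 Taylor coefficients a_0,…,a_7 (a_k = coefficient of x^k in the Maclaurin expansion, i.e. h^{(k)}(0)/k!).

f: a_k = 2, 4, 8, 16, 32, 64, 128, 256, …
g: a_k = -1, -2, -2, -4/3, -2/3, -4/15, -4/45, -8/315, …
h₀=f+g: left-lcm gives L₀, ord ≤ 2.
h₀' ⇒ L via d/dx closure of L₀.
L = (16 + 16·x) + (-10 - 8·x + 8·x^2)·Dx + (1 - 4·x^2)·Dx^2  (order 2).
h: a_k = 2, 12, 44, 376/3, 956/3, 11512/15, 80632/45, 1290224/315, …
ICs: h(0) = 2, h′(0) = 12.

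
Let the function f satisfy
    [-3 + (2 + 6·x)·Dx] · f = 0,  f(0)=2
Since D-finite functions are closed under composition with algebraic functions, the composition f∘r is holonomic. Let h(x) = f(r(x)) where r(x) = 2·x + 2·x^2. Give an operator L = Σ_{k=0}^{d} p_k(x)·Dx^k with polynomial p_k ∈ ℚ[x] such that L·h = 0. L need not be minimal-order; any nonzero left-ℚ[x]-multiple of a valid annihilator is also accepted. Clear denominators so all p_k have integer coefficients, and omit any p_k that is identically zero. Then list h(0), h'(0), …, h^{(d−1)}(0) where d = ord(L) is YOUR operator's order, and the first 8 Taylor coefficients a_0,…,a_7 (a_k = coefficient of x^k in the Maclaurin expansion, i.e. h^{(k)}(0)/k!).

L = (-3 - 6·x) + (1 + 6·x + 6·x^2)·Dx  (order 1).
h: a_k = 2, 6, -3, 9, -117/4, 405/4, -2943/8, 11097/8, …
ICs: h(0) = 2.

f: a_k = 2, 3, -9/4, 27/8, -405/64, 1701/128, -15309/512, 72171/1024, …
L₀ from L_f via x↦r, Dx↦r'^{-1}Dx.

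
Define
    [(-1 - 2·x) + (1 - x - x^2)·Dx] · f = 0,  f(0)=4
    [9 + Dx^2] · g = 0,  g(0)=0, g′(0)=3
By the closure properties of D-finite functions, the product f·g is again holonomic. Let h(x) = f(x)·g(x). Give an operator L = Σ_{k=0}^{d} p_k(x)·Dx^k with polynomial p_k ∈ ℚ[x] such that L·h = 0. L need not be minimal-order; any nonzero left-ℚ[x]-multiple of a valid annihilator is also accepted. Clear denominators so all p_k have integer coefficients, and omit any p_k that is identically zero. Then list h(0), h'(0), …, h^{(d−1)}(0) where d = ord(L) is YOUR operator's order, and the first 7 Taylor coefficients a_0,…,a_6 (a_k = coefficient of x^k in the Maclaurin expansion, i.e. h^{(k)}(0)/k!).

f: a_k = 4, 4, 8, 12, 20, 32, 52, …
g: a_k = 0, 3, 0, -9/2, 0, 81/40, 0, …
h₀=f·g: eliminate ⇒ L₀, order ≤ 1·2.
L = (-7 + 9·x + 9·x^2) + (2 + 4·x)·Dx + (-1 + x + x^2)·Dx^2  (order 2).
h: a_k = 0, 12, 12, 6, 18, 321/10, 501/10, …
ICs: h(0) = 0, h′(0) = 12.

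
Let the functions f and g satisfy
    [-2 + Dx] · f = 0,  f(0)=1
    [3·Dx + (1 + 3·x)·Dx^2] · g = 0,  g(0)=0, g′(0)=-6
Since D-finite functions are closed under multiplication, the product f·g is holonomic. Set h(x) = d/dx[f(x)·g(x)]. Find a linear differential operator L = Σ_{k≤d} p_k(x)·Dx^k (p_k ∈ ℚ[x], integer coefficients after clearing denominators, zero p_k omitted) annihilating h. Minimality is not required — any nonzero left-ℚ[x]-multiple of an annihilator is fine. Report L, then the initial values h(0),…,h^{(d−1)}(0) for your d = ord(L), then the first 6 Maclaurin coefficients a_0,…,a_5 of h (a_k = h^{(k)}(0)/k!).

f: a_k = 1, 2, 2, 4/3, 2/3, 4/15, …
g: a_k = 0, -6, 9, -18, 81/2, -486/5, …
L₀ := L_f ⊗_s L_g (sym. prod.), ord ≤ 2.
h₀' ⇒ L via d/dx closure of L₀.
L = (20 - 24·x + 72·x^2) + (-8 + 6·x - 72·x^2)·Dx + (-1 + 3·x + 18·x^2)·Dx^2  (order 2).
h: a_k = -6, -6, -36, 58, -221, 660, …
ICs: h(0) = -6, h′(0) = -6.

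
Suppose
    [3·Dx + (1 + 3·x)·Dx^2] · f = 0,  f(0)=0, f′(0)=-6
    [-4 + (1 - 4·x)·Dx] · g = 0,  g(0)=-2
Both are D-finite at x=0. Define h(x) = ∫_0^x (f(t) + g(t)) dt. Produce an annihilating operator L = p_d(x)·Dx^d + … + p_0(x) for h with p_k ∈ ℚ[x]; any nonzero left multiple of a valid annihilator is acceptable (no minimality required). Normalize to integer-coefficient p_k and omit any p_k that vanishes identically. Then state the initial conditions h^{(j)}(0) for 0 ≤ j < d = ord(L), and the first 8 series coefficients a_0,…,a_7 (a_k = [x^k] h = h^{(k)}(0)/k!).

L = (-432 - 288·x)·Dx^2 + (-78 - 720·x - 576·x^2)·Dx^3 + (11 + x - 144·x^2 - 144·x^3)·Dx^4  (order 4).
h: a_k = 0, -2, -7, -23/3, -73/2, -943/10, -5363/15, -7949/7, …
ICs: h(0) = 0, h′(0) = -2, h′′(0) = -14, h′′′(0) = -46.

f: a_k = 0, -6, 9, -18, 81/2, -486/5, 243, -4374/7, …
g: a_k = -2, -8, -32, -128, -512, -2048, -8192, -32768, …
Sum ⇒ L₀ = lclm(L_f,L_g) in ℚ(x)⟨Dx⟩.
Integrate: L := L₀·Dx.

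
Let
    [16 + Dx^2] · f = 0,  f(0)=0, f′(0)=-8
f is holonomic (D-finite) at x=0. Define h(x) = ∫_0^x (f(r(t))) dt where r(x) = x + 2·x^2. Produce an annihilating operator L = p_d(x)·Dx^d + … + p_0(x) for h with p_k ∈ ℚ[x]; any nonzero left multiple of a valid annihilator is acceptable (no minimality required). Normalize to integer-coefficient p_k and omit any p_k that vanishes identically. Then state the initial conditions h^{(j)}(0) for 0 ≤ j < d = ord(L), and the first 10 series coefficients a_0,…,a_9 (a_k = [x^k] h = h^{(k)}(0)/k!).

f: a_k = 0, -8, 0, 64/3, 0, -256/15, 0, 2048/315, 0, -4096/2835, …
Substitute x→r, Dx→(1/r')Dx; clear ⇒ L₀.
Integrate: L := L₀·Dx.
L = (16 + 192·x + 768·x^2 + 1024·x^3)·Dx - 4·Dx^2 + (1 + 4·x)·Dx^3  (order 3).
h: a_k = 0, 0, -4, -16/3, 16/3, 128/5, 1792/45, 0, -26624/315, -57344/405, …
ICs: h(0) = 0, h′(0) = 0, h′′(0) = -8.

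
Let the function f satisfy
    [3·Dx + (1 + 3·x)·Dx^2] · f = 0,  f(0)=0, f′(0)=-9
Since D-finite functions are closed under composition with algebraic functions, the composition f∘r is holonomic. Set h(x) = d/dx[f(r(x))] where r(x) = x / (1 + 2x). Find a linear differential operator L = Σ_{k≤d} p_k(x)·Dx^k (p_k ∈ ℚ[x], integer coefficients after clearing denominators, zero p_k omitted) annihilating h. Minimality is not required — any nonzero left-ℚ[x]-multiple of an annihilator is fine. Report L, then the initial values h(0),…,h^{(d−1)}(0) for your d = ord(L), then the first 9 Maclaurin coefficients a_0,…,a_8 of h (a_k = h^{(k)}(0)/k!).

L = (7 + 20·x) + (1 + 7·x + 10·x^2)·Dx  (order 1).
h: a_k = -9, 63, -351, 1827, -9279, 46683, -233991, 1171107, -5857839, …
ICs: h(0) = -9.

f: a_k = 0, -9, 27/2, -27, 243/4, -729/5, 729/2, -6561/7, 19683/8, …
Substitute x→r, Dx→(1/r')Dx; clear ⇒ L₀.
h=h₀': d/dx-closure on L₀ ⇒ L.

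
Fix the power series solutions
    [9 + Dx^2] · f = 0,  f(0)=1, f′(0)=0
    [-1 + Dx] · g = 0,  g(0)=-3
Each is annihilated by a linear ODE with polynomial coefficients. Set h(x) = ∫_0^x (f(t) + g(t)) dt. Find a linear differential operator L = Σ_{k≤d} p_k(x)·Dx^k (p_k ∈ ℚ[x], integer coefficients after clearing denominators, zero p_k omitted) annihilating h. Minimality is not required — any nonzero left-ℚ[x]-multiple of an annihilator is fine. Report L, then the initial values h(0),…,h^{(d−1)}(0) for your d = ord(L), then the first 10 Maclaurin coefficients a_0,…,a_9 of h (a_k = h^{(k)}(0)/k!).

f: a_k = 1, 0, -9/2, 0, 27/8, 0, -81/80, 0, 729/4480, 0, …
g: a_k = -3, -3, -3/2, -1/2, -1/8, -1/40, -1/240, -1/1680, -1/13440, -1/120960, …
f+g: L₀ = lclm(L_f,L_g), ord ≤ 2+1.
Integrate: L := L₀·Dx.
L = -9·Dx + 9·Dx^2 - Dx^3 + Dx^4  (order 4).
h: a_k = 0, -2, -3/2, -2, -1/8, 13/20, -1/240, -61/420, -1/13440, 1093/60480, …
ICs: h(0) = 0, h′(0) = -2, h′′(0) = -3, h′′′(0) = -12.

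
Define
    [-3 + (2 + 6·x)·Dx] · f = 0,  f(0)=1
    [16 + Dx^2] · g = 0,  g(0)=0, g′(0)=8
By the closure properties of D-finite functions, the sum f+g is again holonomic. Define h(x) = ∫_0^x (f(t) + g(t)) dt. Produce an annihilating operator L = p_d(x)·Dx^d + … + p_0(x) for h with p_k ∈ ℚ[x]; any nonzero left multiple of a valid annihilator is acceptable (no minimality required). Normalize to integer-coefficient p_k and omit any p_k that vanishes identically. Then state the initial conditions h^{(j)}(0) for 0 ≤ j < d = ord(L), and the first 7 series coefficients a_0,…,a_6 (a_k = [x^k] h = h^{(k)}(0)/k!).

f: a_k = 1, 3/2, -9/8, 27/16, -405/128, 1701/256, -15309/1024, …
g: a_k = 0, 8, 0, -64/3, 0, 256/15, 0, …
Weyl lclm of L_f,L_g ⇒ L₀ (ord ≤ 3).
Integrate: L := L₀·Dx.
L = (-4368 - 18432·x - 27648·x^2)·Dx + (1760 + 17568·x + 55296·x^2 + 55296·x^3)·Dx^2 + (-273 - 1152·x - 1728·x^2)·Dx^3 + (110 + 1098·x + 3456·x^2 + 3456·x^3)·Dx^4  (order 4).
h: a_k = 0, 1, 19/4, -3/8, -943/192, -81/128, 91051/23040, …
ICs: h(0) = 0, h′(0) = 1, h′′(0) = 19/2, h′′′(0) = -9/4.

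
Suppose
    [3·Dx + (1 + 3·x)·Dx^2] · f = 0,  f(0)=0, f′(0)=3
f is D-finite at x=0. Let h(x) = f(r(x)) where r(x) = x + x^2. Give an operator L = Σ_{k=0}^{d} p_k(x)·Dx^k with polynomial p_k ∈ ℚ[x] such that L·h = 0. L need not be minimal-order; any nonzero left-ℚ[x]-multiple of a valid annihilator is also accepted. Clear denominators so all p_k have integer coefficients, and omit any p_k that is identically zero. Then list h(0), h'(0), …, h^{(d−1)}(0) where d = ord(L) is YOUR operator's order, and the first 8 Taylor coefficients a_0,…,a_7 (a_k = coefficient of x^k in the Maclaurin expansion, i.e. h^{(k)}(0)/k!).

f: a_k = 0, 3, -9/2, 9, -81/4, 243/5, -243/2, 2187/7, …
f∘r: x↦r, Dx↦Dx/r' in L_f ⇒ L₀.
L = (1 + 6·x + 6·x^2)·Dx + (1 + 5·x + 9·x^2 + 6·x^3)·Dx^2  (order 2).
h: a_k = 0, 3, -3/2, 0, 9/4, -27/5, 9, -81/7, …
ICs: h(0) = 0, h′(0) = 3.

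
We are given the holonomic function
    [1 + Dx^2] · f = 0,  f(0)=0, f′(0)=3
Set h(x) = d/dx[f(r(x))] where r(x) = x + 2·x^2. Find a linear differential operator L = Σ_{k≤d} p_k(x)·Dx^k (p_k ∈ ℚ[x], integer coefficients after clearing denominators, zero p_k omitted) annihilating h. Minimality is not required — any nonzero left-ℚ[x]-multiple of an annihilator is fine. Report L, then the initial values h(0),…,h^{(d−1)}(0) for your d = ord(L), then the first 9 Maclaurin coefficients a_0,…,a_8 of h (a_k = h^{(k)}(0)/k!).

L = (49 + 16·x + 96·x^2 + 256·x^3 + 256·x^4) + (-12 - 48·x)·Dx + (1 + 8·x + 16·x^2)·Dx^2  (order 2).
h: a_k = 3, 12, -3/2, -12, -239/8, -45/2, 1679/240, 239/15, 235873/13440, …
ICs: h(0) = 3, h′(0) = 12.

f: a_k = 0, 3, 0, -1/2, 0, 1/40, 0, -1/1680, 0, …
L₀ from L_f via x↦r, Dx↦r'^{-1}Dx.
h=h₀': d/dx-closure on L₀ ⇒ L.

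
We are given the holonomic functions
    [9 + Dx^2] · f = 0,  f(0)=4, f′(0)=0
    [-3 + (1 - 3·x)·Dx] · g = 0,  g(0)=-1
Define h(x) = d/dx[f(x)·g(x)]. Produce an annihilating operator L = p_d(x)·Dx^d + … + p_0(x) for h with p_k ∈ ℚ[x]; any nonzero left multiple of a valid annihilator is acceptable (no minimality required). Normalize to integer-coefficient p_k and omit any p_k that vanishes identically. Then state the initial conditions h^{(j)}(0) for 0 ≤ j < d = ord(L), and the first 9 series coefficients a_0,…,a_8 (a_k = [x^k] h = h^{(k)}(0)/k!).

f: a_k = 4, 0, -18, 0, 27/2, 0, -81/20, 0, 729/1120, …
g: a_k = -1, -3, -9, -27, -81, -243, -729, -2187, -6561, …
Sym-product of L_f,L_g gives L₀ (≤ ord 2).
Differentiate: ansatz ord ≤ ord L₀ ⇒ L.
L = (-9 - 54·x + 81·x^2) + (-6 + 18·x)·Dx + (1 - 6·x + 9·x^2)·Dx^2  (order 2).
h: a_k = -12, -36, -162, -702, -5265/2, -94527/10, -661689/20, -3176253/28, -85758831/224, …
ICs: h(0) = -12, h′(0) = -36.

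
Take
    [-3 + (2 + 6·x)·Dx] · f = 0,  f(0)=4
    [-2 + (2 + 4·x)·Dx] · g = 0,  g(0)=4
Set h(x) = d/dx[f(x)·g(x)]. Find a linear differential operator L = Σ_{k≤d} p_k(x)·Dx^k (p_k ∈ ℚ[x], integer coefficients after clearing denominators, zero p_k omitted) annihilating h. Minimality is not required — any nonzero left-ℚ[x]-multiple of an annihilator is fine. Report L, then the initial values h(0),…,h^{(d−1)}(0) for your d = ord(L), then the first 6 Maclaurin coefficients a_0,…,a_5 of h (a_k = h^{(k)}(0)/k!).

f: a_k = 4, 6, -9/2, 27/4, -405/32, 1701/64, …
g: a_k = 4, 4, -2, 2, -5/2, 7/2, …
Product ⇒ symmetric product L₀, ord ≤ 1.
h=h₀': d/dx-closure on L₀ ⇒ L.
L = -1 + (-10 - 74·x - 180·x^2 - 144·x^3)·Dx  (order 1).
h: a_k = 40, -4, 15, -101/2, 2575/16, -15903/32, …
ICs: h(0) = 40.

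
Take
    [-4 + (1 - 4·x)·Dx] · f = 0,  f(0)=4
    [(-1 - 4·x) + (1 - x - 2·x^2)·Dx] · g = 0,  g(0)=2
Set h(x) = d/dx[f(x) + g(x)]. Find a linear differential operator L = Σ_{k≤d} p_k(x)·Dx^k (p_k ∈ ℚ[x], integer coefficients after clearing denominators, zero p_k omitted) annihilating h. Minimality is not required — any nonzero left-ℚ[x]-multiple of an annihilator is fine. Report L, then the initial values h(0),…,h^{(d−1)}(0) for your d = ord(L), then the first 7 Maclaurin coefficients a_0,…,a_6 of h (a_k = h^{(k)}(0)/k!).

f: a_k = 4, 16, 64, 256, 1024, 4096, 16384, …
g: a_k = 2, 2, 6, 10, 22, 42, 86, …
L₀ := lclm(L_f,L_g); ord L₀ ≤ 1+1.
h=h₀': d/dx-closure on L₀ ⇒ L.
L = (168 + 192·x + 1728·x^2 - 768·x^3 + 768·x^4) + (-33 - 144·x + 264·x^2 + 1056·x^3 - 576·x^4 + 768·x^5)·Dx + (1 + 13·x - 100·x^2 + 120·x^3 + 40·x^4 - 64·x^5 + 128·x^6)·Dx^2  (order 2).
h: a_k = 18, 140, 798, 4184, 20690, 98820, 459942, …
ICs: h(0) = 18, h′(0) = 140.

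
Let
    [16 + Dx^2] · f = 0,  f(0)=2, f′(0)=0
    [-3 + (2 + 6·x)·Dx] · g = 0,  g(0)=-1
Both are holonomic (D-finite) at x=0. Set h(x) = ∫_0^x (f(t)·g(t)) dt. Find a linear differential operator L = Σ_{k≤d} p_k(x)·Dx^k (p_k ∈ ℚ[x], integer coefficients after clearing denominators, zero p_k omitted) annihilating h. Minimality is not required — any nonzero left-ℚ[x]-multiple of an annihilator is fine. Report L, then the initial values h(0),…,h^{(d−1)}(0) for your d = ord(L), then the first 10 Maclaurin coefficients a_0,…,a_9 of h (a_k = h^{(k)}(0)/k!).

f: a_k = 2, 0, -16, 0, 64/3, 0, -512/45, 0, 1024/315, 0, …
g: a_k = -1, -3/2, 9/8, -27/16, 405/128, -1701/256, 15309/1024, -72171/2048, 2814669/32768, -14073345/65536, …
Product ⇒ symmetric product L₀, ord ≤ 2.
Integrate: L := L₀·Dx.
L = (91 + 384·x + 576·x^2)·Dx + (-12 - 36·x)·Dx^2 + (4 + 24·x + 36·x^2)·Dx^3  (order 3).
h: a_k = 0, -2, -3/2, 73/12, 165/32, -6337/960, -2341/768, 337609/161280, 259579/122880, -82369729/46448640, …
ICs: h(0) = 0, h′(0) = -2, h′′(0) = -3.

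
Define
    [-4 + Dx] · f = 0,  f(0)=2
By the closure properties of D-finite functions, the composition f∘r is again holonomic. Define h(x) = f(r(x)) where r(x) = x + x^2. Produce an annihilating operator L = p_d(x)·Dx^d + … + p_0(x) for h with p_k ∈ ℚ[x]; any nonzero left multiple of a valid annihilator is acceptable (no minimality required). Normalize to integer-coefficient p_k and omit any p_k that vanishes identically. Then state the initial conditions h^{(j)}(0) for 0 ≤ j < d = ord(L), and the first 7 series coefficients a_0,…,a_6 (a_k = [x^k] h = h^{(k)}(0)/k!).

f: a_k = 2, 8, 16, 64/3, 64/3, 256/15, 512/45, …
Change of var in L_f (x↦r) gives L₀.
L = (-4 - 8·x) + Dx  (order 1).
h: a_k = 2, 8, 24, 160/3, 304/3, 832/5, 11072/45, …
ICs: h(0) = 2.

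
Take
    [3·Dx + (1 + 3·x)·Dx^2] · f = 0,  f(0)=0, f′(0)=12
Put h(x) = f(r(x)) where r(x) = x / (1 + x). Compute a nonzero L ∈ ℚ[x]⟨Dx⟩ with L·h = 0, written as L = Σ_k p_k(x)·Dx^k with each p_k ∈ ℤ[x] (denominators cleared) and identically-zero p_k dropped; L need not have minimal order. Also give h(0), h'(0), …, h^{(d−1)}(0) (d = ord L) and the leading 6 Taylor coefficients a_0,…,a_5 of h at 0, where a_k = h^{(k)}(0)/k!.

L = (5 + 8·x)·Dx + (1 + 5·x + 4·x^2)·Dx^2  (order 2).
h: a_k = 0, 12, -30, 84, -255, 4092/5, …
ICs: h(0) = 0, h′(0) = 12.

f: a_k = 0, 12, -18, 36, -81, 972/5, …
Substitute x→r, Dx→(1/r')Dx; clear ⇒ L₀.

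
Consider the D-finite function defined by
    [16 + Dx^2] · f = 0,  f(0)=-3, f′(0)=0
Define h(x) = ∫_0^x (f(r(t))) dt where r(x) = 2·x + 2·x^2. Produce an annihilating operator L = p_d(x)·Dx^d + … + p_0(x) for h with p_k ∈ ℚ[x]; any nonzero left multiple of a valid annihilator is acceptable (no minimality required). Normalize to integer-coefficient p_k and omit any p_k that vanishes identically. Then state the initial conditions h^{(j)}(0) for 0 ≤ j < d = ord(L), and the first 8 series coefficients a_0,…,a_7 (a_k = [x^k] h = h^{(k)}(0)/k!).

L = (64 + 384·x + 768·x^2 + 512·x^3)·Dx - 2·Dx^2 + (1 + 2·x)·Dx^3  (order 3).
h: a_k = 0, -3, 0, 32, 48, -416/5, -1024/3, -29696/105, …
ICs: h(0) = 0, h′(0) = -3, h′′(0) = 0.

f: a_k = -3, 0, 24, 0, -32, 0, 256/15, 0, …
Change of var in L_f (x↦r) gives L₀.
h=∫h₀ ⇒ L = L₀·Dx.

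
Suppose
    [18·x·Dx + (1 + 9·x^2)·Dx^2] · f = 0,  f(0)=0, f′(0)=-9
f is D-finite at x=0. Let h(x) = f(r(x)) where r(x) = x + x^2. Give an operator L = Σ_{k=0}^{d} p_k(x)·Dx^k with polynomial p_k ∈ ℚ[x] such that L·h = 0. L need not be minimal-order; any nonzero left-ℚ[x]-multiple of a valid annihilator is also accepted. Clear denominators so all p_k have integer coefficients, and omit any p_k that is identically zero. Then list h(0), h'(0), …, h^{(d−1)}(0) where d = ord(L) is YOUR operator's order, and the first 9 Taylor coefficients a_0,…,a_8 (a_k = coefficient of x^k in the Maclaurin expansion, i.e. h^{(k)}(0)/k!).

f: a_k = 0, -9, 0, 27, 0, -729/5, 0, 6561/7, 0, …
Substitute x→r, Dx→(1/r')Dx; clear ⇒ L₀.
L = (-2 + 18·x + 72·x^2 + 108·x^3 + 54·x^4)·Dx + (1 + 2·x + 9·x^2 + 36·x^3 + 45·x^4 + 18·x^5)·Dx^2  (order 2).
h: a_k = 0, -9, -9, 27, 81, -324/5, -702, -3645/7, 5103, …
ICs: h(0) = 0, h′(0) = -9.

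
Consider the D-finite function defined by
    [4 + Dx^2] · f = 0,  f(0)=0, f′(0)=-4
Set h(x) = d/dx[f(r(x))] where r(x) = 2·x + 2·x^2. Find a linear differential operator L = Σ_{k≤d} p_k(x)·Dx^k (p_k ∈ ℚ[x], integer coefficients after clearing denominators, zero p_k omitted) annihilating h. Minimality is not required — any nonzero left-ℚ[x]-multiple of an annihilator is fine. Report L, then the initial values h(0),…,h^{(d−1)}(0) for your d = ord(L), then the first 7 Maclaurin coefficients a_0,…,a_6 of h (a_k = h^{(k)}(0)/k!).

f: a_k = 0, -4, 0, 8/3, 0, -8/15, 0, …
L₀ from L_f via x↦r, Dx↦r'^{-1}Dx.
h₀' ⇒ L via d/dx closure of L₀.
L = (28 + 128·x + 384·x^2 + 512·x^3 + 256·x^4) + (-6 - 12·x)·Dx + (1 + 4·x + 4·x^2)·Dx^2  (order 2).
h: a_k = -8, -16, 64, 256, 704/3, -384, -51712/45, …
ICs: h(0) = -8, h′(0) = -16.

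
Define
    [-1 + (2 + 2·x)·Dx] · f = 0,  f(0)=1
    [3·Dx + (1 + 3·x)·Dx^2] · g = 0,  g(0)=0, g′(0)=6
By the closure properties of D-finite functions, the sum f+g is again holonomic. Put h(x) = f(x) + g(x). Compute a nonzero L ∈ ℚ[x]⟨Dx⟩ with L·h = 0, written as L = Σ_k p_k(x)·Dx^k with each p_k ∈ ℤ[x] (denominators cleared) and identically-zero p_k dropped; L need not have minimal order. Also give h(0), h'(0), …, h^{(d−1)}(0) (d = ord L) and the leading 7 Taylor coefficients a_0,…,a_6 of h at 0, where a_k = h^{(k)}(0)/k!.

f: a_k = 1, 1/2, -1/8, 1/16, -5/128, 7/256, -21/1024, …
g: a_k = 0, 6, -9, 18, -81/2, 486/5, -243, …
h₀=f+g: left-lcm gives L₀, ord ≤ 3.
L = (27 + 9·x)·Dx + (69 + 126·x + 45·x^2)·Dx^2 + (10 + 46·x + 54·x^2 + 18·x^3)·Dx^3  (order 3).
h: a_k = 1, 13/2, -73/8, 289/16, -5189/128, 124451/1280, -248853/1024, …
ICs: h(0) = 1, h′(0) = 13/2, h′′(0) = -73/4.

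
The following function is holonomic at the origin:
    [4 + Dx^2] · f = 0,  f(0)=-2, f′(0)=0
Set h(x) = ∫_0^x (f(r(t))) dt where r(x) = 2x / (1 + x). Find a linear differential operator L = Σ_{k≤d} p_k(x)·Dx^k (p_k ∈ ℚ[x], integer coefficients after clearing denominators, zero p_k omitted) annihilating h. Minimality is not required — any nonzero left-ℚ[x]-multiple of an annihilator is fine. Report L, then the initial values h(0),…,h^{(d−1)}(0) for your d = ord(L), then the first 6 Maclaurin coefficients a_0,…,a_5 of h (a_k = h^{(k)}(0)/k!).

L = 16·Dx + (2 + 6·x + 6·x^2 + 2·x^3)·Dx^2 + (1 + 4·x + 6·x^2 + 4·x^3 + x^4)·Dx^3  (order 3).
h: a_k = 0, -2, 0, 16/3, -8, 16/3, …
ICs: h(0) = 0, h′(0) = -2, h′′(0) = 0.

f: a_k = -2, 0, 4, 0, -4/3, 0, …
Change of var in L_f (x↦r) gives L₀.
∫: right-multiply L₀ by Dx.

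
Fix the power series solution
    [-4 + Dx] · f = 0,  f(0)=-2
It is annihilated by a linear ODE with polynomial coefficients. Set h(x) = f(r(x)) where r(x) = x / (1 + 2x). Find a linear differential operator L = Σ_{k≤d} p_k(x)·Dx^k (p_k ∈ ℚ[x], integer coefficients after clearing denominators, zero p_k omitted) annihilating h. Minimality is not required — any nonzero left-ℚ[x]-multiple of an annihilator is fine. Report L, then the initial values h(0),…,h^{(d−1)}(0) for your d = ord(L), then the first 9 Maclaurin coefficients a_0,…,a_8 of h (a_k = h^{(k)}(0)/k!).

L = -4 + (1 + 4·x + 4·x^2)·Dx  (order 1).
h: a_k = -2, -8, 0, 32/3, -64/3, 128/5, -512/45, -2560/63, 16384/105, …
ICs: h(0) = -2.

f: a_k = -2, -8, -16, -64/3, -64/3, -256/15, -512/45, -2048/315, -1024/315, …
Substitute x→r, Dx→(1/r')Dx; clear ⇒ L₀.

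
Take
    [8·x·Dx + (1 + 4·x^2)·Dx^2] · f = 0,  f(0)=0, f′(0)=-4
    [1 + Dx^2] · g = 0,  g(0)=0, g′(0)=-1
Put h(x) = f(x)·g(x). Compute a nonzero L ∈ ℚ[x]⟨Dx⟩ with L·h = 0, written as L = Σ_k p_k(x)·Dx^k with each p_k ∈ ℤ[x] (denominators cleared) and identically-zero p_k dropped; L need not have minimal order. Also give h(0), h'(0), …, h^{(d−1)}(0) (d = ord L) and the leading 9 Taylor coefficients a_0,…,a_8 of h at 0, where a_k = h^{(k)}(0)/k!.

f: a_k = 0, -4, 0, 16/3, 0, -64/5, 0, 256/7, 0, …
g: a_k = 0, -1, 0, 1/6, 0, -1/120, 0, 1/5040, 0, …
Sym-product of L_f,L_g gives L₀ (≤ ord 4).
L = (85 + 944·x^2 + 416·x^4 + 256·x^6 + 256·x^8) + (144·x + 704·x^3 + 768·x^5 + 1024·x^7)·Dx + (90 + 992·x^2 + 576·x^4 + 512·x^6 + 512·x^8)·Dx^2 + (144·x + 704·x^3 + 768·x^5 + 1024·x^7)·Dx^3 + (5 + 48·x^2 + 160·x^4 + 256·x^6 + 256·x^8)·Dx^4  (order 4).
h: a_k = 0, 0, 4, 0, -6, 0, 247/18, 0, -155/4, …
ICs: h(0) = 0, h′(0) = 0, h′′(0) = 8, h′′′(0) = 0.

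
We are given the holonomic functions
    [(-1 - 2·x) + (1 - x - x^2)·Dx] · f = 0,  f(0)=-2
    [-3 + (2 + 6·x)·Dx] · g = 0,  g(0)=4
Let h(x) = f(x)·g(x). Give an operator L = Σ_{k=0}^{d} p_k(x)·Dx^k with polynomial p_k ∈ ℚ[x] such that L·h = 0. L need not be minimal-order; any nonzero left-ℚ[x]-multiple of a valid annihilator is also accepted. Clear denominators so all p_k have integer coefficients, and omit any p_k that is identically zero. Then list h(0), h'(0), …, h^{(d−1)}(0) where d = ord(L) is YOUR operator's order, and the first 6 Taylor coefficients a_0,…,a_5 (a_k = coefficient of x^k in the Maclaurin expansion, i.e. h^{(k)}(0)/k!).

f: a_k = -2, -2, -4, -6, -10, -16, …
g: a_k = 4, 6, -9/2, 27/4, -405/32, 1701/64, …
f·g: L₀ = L_f ⊗_s L_g, ord ≤ 1·1.
L = (5 + 7·x + 9·x^2) + (-2 - 4·x + 8·x^2 + 6·x^3)·Dx  (order 1).
h: a_k = -8, -20, -19, -105/2, -739/16, -4859/32, …
ICs: h(0) = -8.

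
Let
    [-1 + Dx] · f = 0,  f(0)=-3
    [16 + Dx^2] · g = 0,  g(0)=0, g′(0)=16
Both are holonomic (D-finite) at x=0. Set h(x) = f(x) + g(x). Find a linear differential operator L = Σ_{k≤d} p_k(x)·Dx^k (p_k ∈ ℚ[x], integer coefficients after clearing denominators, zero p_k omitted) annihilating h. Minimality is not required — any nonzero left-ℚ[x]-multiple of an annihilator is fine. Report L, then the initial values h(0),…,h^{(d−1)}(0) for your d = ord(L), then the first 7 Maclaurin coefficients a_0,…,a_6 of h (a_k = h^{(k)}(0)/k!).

L = -16 + 16·Dx - Dx^2 + Dx^3  (order 3).
h: a_k = -3, 13, -3/2, -259/6, -1/8, 4093/120, -1/240, …
ICs: h(0) = -3, h′(0) = 13, h′′(0) = -3.

f: a_k = -3, -3, -3/2, -1/2, -1/8, -1/40, -1/240, …
g: a_k = 0, 16, 0, -128/3, 0, 512/15, 0, …
L₀ := lclm(L_f,L_g); ord L₀ ≤ 1+2.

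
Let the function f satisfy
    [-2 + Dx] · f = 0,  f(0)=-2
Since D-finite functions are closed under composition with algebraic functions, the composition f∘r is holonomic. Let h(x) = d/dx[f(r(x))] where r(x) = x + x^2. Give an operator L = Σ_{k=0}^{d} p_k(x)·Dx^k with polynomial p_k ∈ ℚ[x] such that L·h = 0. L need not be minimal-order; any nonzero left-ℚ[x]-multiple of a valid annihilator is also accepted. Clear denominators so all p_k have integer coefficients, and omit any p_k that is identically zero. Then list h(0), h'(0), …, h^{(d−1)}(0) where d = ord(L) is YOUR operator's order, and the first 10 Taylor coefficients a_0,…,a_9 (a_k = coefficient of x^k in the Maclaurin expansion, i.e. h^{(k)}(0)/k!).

L = (4 + 8·x + 8·x^2) + (-1 - 2·x)·Dx  (order 1).
h: a_k = -4, -16, -32, -160/3, -208/3, -1216/15, -3712/45, -24448/315, -4192/63, -151936/2835, …
ICs: h(0) = -4.

f: a_k = -2, -4, -4, -8/3, -4/3, -8/15, -8/45, -16/315, -4/315, -8/2835, …
Substitute x→r, Dx→(1/r')Dx; clear ⇒ L₀.
Derive L from L₀ (diff closure).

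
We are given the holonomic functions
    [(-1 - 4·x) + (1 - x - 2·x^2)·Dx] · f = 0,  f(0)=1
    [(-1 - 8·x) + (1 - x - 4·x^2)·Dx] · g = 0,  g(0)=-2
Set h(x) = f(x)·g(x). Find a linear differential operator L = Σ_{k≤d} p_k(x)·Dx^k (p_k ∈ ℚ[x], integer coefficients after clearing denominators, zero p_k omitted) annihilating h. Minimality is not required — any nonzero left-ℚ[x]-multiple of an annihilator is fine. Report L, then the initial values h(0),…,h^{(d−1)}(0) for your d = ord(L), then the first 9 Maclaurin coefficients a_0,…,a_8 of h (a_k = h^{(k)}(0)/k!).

L = (-2 - 10·x + 18·x^2 + 32·x^3) + (1 - 2·x - 5·x^2 + 6·x^3 + 8·x^4)·Dx  (order 1).
h: a_k = -2, -4, -18, -44, -138, -356, -994, -2588, -6906, …
ICs: h(0) = -2.

f: a_k = 1, 1, 3, 5, 11, 21, 43, 85, 171, …
g: a_k = -2, -2, -10, -18, -58, -130, -362, -882, -2330, …
Product ⇒ symmetric product L₀, ord ≤ 1.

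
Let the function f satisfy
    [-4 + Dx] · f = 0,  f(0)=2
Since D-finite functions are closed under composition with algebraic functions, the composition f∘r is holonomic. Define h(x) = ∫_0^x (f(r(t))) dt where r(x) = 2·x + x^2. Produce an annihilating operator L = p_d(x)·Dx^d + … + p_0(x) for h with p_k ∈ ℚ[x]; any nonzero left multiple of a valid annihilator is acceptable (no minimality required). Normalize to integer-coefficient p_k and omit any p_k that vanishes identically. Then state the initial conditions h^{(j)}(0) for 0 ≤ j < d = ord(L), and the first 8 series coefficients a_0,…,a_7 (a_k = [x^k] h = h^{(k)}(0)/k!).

f: a_k = 2, 8, 16, 64/3, 64/3, 256/15, 512/45, 2048/315, …
h₀=f(r): pull back L_f along r ⇒ L₀.
∫: right-multiply L₀ by Dx.
L = (-8 - 8·x)·Dx + Dx^2  (order 2).
h: a_k = 0, 2, 8, 24, 176/3, 368/3, 3392/15, 118208/315, …
ICs: h(0) = 0, h′(0) = 2.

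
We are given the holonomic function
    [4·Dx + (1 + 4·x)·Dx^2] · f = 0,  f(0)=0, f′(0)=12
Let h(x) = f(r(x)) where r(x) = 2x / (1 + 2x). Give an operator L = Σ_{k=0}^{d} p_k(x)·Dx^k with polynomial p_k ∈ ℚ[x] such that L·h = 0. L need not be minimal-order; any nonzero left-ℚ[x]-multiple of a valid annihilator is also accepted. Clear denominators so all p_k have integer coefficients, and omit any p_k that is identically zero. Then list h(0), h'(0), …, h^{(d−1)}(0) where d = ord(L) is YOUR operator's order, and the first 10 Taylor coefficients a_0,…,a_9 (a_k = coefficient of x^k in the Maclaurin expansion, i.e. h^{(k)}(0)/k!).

L = (12 + 40·x)·Dx + (1 + 12·x + 20·x^2)·Dx^2  (order 2).
h: a_k = 0, 24, -144, 992, -7488, 299904/5, -499968, 29999616/7, -37499904, 999999488/3, …
ICs: h(0) = 0, h′(0) = 24.

f: a_k = 0, 12, -24, 64, -192, 3072/5, -2048, 49152/7, -24576, 262144/3, …
Change of var in L_f (x↦r) gives L₀.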